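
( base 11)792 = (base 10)948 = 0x3b4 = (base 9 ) 1263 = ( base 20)278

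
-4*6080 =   -  24320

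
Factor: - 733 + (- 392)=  - 1125 = -3^2*5^3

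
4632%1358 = 558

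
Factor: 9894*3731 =2^1*3^1*7^1*13^1*17^1*41^1* 97^1 = 36914514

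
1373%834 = 539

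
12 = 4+8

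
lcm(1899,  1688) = 15192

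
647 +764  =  1411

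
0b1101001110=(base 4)31032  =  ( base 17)2FD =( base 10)846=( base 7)2316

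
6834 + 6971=13805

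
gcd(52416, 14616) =504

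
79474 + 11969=91443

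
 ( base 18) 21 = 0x25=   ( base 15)27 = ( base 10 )37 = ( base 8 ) 45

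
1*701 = 701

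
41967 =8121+33846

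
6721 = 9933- 3212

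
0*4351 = 0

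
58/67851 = 58/67851= 0.00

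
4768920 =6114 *780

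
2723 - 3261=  - 538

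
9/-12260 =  - 1  +  12251/12260 = - 0.00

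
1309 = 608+701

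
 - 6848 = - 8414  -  -1566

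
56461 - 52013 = 4448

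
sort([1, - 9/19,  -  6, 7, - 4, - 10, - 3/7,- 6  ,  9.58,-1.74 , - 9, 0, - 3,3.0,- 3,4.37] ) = [ - 10, -9, - 6,- 6, - 4,-3, - 3,-1.74 ,-9/19, - 3/7, 0, 1, 3.0,4.37, 7, 9.58 ]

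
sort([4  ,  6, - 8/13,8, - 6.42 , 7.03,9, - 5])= [  -  6.42, - 5, - 8/13, 4, 6,7.03 , 8, 9]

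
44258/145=44258/145 = 305.23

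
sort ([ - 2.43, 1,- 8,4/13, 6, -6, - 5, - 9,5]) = [-9,-8,-6, -5, - 2.43,4/13,1, 5, 6]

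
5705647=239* 23873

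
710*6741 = 4786110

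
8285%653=449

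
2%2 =0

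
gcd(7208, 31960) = 136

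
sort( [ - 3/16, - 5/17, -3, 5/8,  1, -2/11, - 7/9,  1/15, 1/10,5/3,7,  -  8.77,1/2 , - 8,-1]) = [ - 8.77,- 8,-3,  -  1,  -  7/9, - 5/17, -3/16,-2/11,  1/15,1/10, 1/2, 5/8,1,5/3,7 ]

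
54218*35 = 1897630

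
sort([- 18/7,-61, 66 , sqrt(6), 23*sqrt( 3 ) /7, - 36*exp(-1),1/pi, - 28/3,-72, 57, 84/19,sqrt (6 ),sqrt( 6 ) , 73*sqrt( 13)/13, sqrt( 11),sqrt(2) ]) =[ - 72 , - 61, - 36*exp( - 1), - 28/3, - 18/7,  1/pi, sqrt( 2 ), sqrt( 6)  ,  sqrt(6),sqrt( 6 ) , sqrt(11 ), 84/19,23*sqrt( 3)/7,  73*sqrt( 13)/13,57,66 ]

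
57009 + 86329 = 143338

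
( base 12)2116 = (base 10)3618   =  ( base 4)320202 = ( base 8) 7042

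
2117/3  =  705 + 2/3 = 705.67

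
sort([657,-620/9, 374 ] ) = [ - 620/9, 374, 657]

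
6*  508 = 3048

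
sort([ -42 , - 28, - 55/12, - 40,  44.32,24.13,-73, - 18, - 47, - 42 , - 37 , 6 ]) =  [ - 73, - 47, - 42,  -  42 , - 40, - 37,  -  28,-18, - 55/12,6,24.13,44.32] 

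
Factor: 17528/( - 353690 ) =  - 28/565=   - 2^2*5^( - 1)*7^1*113^(-1 ) 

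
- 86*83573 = - 7187278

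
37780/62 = 609 + 11/31 = 609.35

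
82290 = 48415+33875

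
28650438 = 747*38354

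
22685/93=243 + 86/93 = 243.92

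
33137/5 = 33137/5 = 6627.40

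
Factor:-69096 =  - 2^3*3^1* 2879^1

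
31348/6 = 5224 + 2/3 = 5224.67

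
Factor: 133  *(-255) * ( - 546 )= 2^1*3^2*5^1*7^2*13^1 * 17^1*19^1 = 18517590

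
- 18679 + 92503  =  73824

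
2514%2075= 439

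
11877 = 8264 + 3613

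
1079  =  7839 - 6760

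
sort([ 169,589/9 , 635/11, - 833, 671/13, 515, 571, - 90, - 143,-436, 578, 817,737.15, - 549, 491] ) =[ - 833,-549, - 436, - 143 , - 90 , 671/13 , 635/11, 589/9, 169, 491, 515, 571, 578,737.15, 817]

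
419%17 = 11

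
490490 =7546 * 65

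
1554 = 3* 518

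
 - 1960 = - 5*392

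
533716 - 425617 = 108099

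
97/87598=97/87598 = 0.00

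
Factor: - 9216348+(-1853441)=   -  11069789^1  =  -11069789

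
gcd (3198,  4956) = 6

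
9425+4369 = 13794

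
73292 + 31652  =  104944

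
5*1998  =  9990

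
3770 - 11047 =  - 7277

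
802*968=776336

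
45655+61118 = 106773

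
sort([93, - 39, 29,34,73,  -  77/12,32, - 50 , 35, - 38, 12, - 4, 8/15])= [ - 50,- 39, - 38, - 77/12,  -  4 , 8/15,12,  29,32,34,35, 73,93]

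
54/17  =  3 + 3/17 = 3.18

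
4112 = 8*514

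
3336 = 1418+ 1918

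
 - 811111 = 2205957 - 3017068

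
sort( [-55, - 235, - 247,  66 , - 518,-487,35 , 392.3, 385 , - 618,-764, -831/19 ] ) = [-764,-618,  -  518, - 487, - 247,  -  235, - 55,  -  831/19,35, 66,  385,392.3]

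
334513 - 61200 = 273313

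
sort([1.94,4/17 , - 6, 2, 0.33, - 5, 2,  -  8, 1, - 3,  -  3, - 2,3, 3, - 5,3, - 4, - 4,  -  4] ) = [ - 8, - 6, - 5, - 5 , - 4, - 4 ,-4, - 3, - 3, - 2,4/17, 0.33,1, 1.94, 2,  2, 3, 3, 3]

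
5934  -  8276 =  - 2342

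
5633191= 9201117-3567926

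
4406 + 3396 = 7802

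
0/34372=0 = 0.00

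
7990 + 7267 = 15257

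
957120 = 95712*10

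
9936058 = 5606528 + 4329530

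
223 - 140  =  83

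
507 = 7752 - 7245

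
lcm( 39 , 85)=3315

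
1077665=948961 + 128704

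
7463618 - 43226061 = - 35762443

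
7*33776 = 236432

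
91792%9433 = 6895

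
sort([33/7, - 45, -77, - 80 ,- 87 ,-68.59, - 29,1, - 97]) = [ - 97, - 87, -80, - 77, -68.59,-45,  -  29,1 , 33/7 ] 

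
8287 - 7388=899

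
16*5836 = 93376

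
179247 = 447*401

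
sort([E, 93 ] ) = [E,  93]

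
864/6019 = 864/6019 = 0.14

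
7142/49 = 145 + 37/49 = 145.76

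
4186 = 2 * 2093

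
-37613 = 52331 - 89944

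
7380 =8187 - 807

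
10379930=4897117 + 5482813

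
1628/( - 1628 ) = - 1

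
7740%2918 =1904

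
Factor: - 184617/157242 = - 843/718 = -2^( - 1 )*3^1*281^1*359^ ( - 1)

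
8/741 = 8/741 = 0.01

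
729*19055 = 13891095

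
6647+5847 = 12494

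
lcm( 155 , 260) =8060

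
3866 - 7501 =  - 3635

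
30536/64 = 477+1/8 = 477.12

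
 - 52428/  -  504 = 4369/42=   104.02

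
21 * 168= 3528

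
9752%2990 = 782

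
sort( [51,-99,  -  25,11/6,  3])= [ - 99,-25, 11/6,3,  51 ]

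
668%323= 22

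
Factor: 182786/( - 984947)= - 2^1*91393^1*984947^ (  -  1)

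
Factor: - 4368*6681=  - 29182608 =- 2^4*3^2*7^1*13^1*17^1*131^1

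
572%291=281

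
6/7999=6/7999  =  0.00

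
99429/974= 102 + 81/974= 102.08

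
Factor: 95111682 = 2^1*3^1*19^1*37^1*22549^1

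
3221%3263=3221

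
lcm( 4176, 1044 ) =4176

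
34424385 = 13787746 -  - 20636639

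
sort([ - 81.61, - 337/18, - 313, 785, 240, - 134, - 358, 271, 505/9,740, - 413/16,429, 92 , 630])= [ - 358, - 313, - 134, -81.61, - 413/16, - 337/18,505/9, 92 , 240, 271, 429,630,740,785]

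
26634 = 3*8878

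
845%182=117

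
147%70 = 7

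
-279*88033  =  -24561207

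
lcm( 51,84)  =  1428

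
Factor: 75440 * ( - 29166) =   -  2200283040 = - 2^5*3^1*5^1*23^1*41^1*4861^1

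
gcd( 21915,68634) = 9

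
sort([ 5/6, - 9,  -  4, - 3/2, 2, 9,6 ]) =[ - 9, -4 , - 3/2, 5/6, 2 , 6, 9 ]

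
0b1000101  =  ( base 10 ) 69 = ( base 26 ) 2h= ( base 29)2B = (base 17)41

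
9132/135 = 3044/45 = 67.64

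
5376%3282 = 2094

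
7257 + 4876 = 12133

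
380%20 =0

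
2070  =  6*345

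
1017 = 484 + 533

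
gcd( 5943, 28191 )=3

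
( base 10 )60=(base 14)44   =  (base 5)220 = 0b111100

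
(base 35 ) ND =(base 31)qc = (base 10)818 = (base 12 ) 582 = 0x332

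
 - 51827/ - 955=51827/955=54.27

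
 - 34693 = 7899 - 42592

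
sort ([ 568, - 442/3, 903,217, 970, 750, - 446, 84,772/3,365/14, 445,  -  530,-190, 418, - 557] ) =[ - 557, - 530, - 446, - 190, - 442/3, 365/14,84, 217, 772/3, 418, 445, 568,  750 , 903,970 ] 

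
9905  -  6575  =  3330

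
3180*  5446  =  17318280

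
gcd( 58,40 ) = 2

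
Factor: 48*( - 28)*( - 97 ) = 130368 = 2^6*3^1*7^1*97^1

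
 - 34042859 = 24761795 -58804654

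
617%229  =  159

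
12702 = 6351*2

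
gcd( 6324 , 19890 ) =102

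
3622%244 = 206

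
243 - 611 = - 368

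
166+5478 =5644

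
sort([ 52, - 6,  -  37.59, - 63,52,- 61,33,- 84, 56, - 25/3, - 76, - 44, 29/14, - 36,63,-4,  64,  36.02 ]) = [ - 84, - 76,-63,-61 , - 44, - 37.59, - 36, - 25/3, - 6, - 4, 29/14, 33, 36.02, 52,  52 , 56, 63, 64] 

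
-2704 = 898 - 3602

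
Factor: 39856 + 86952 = 126808   =  2^3*11^2*131^1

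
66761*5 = 333805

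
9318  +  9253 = 18571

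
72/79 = 72/79 = 0.91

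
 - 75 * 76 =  - 5700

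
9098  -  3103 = 5995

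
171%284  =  171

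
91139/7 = 91139/7 = 13019.86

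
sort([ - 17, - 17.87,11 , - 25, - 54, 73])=[ - 54, - 25, - 17.87, - 17,  11,73 ]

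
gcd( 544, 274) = 2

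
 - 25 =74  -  99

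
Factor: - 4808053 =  - 47^1*102299^1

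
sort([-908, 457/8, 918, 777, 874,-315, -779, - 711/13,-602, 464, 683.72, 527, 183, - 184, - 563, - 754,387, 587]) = [ -908, - 779,- 754, - 602,-563,-315,-184 ,-711/13 , 457/8,183, 387, 464, 527,587,683.72, 777, 874,918]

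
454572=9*50508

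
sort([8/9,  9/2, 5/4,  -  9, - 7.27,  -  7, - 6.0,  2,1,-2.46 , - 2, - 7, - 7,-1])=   [ - 9, - 7.27, - 7 , - 7, - 7, -6.0, - 2.46, - 2, - 1  ,  8/9, 1 , 5/4,  2, 9/2]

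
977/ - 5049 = -977/5049 = - 0.19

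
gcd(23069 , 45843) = 59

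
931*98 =91238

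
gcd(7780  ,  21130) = 10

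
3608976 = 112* 32223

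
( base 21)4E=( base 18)58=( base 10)98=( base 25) 3n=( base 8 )142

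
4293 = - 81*( - 53)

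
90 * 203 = 18270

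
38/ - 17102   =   - 19/8551  =  - 0.00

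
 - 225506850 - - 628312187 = 402805337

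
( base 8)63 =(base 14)39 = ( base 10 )51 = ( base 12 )43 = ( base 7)102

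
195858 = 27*7254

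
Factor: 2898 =2^1*3^2*7^1*23^1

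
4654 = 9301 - 4647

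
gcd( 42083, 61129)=1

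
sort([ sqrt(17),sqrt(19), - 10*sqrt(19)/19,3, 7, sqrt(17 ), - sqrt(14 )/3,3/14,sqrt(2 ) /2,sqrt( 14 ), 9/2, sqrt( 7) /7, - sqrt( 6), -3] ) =[ - 3, - sqrt( 6 ), - 10*sqrt(19)/19,-sqrt ( 14 ) /3, 3/14, sqrt(7 ) /7, sqrt( 2 )/2, 3,sqrt( 14 ),sqrt(17), sqrt ( 17 ),sqrt( 19 ), 9/2,7 ] 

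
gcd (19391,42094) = 1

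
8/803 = 8/803 = 0.01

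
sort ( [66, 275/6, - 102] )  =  [ - 102, 275/6, 66]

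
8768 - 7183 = 1585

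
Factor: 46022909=46022909^1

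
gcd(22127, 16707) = 1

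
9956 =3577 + 6379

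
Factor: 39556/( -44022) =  - 2^1*3^ (  -  1)*23^(  -  1)*31^1 = -62/69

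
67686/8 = 33843/4 = 8460.75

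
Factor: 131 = 131^1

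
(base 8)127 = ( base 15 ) 5C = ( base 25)3c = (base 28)33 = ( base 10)87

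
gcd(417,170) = 1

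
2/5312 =1/2656 = 0.00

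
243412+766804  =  1010216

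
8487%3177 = 2133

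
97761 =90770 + 6991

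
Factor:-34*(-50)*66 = 112200 = 2^3*3^1 * 5^2 * 11^1 * 17^1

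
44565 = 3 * 14855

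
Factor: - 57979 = - 37^1 * 1567^1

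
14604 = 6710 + 7894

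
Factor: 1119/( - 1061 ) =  - 3^1 *373^1* 1061^( - 1)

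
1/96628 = 1/96628 = 0.00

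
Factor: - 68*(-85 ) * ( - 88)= - 508640 = - 2^5*5^1*11^1*17^2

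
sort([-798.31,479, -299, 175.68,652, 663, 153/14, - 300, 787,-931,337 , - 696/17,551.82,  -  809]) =[-931, - 809,-798.31,-300,  -  299,- 696/17,153/14 , 175.68,337, 479,551.82,652,663,787 ]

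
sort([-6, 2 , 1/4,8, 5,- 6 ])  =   [-6, - 6, 1/4,2,5,8 ]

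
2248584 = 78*28828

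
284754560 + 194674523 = 479429083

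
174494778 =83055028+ 91439750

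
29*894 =25926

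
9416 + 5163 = 14579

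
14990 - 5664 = 9326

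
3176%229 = 199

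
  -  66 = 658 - 724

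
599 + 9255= 9854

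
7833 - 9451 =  - 1618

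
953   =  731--222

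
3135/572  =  285/52= 5.48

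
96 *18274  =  1754304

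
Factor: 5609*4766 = 26732494=2^1 * 71^1 * 79^1*2383^1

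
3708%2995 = 713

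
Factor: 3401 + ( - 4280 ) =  - 879 = -3^1*293^1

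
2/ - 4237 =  - 2/4237 = - 0.00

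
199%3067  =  199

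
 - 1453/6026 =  - 1453/6026 = - 0.24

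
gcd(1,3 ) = 1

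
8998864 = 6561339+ 2437525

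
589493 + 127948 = 717441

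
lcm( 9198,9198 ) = 9198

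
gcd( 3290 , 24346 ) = 658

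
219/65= 3 + 24/65 = 3.37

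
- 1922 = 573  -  2495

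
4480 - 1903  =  2577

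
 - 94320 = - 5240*18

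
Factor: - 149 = -149^1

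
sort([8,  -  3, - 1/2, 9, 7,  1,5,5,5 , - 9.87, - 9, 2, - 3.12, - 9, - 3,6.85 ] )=[ - 9.87, - 9, - 9, - 3.12, - 3, - 3, - 1/2, 1,2, 5, 5,5, 6.85, 7,  8,9 ] 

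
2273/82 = 2273/82 = 27.72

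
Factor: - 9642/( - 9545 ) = 2^1*3^1 * 5^( - 1)* 23^( - 1 )*83^( - 1)*1607^1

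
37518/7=37518/7 = 5359.71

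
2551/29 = 2551/29 = 87.97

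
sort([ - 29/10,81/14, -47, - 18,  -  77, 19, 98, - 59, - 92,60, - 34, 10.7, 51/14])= [-92, - 77 , - 59, - 47,-34, - 18, - 29/10,51/14, 81/14, 10.7,19,60, 98 ]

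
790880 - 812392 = - 21512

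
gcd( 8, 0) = 8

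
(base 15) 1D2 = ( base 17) 17e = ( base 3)120122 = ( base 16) 1A6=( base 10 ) 422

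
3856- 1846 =2010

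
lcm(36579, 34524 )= 3072636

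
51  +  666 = 717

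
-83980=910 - 84890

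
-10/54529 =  - 10/54529= -0.00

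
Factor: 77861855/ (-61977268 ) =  - 2^( - 2 )*5^1*15494317^(-1 )*15572371^1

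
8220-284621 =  - 276401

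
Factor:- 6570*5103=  - 33526710=-2^1*3^8 *5^1*7^1*73^1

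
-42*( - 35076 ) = 1473192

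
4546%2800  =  1746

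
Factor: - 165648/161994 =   -  136/133=- 2^3*7^( - 1) * 17^1*19^( - 1 )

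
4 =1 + 3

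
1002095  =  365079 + 637016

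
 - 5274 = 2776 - 8050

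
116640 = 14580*8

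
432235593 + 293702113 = 725937706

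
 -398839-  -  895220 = 496381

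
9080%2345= 2045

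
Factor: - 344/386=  - 2^2*43^1*193^ ( - 1) = - 172/193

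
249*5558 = 1383942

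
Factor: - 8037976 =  - 2^3*1004747^1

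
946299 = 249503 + 696796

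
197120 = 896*220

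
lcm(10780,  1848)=64680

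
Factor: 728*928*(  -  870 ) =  - 2^9*3^1*5^1*7^1*13^1*29^2 = - 587758080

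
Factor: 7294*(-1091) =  - 2^1*7^1*521^1 * 1091^1 = -  7957754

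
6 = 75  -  69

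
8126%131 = 4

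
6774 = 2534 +4240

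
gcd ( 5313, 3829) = 7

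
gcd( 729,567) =81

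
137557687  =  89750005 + 47807682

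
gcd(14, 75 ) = 1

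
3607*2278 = 8216746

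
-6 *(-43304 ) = 259824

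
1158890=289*4010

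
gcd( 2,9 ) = 1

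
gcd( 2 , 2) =2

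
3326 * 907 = 3016682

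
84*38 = 3192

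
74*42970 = 3179780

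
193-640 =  - 447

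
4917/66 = 74+1/2 = 74.50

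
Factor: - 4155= - 3^1*5^1 * 277^1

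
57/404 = 57/404 = 0.14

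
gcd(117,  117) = 117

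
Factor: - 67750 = -2^1*5^3*271^1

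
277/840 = 277/840 = 0.33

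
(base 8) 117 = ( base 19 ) 43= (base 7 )142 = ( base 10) 79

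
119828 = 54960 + 64868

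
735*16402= 12055470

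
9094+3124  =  12218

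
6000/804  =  500/67 = 7.46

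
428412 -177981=250431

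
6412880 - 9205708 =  - 2792828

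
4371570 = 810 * 5397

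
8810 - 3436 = 5374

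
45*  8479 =381555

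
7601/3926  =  7601/3926 = 1.94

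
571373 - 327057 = 244316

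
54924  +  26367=81291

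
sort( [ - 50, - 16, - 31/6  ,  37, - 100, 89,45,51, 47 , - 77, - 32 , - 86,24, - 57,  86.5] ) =[ - 100, - 86, - 77, -57, - 50 ,-32, - 16, - 31/6 , 24,37,45, 47  ,  51,86.5,89] 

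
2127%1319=808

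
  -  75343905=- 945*79729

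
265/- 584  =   - 265/584=- 0.45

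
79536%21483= 15087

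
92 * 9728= 894976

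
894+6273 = 7167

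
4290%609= 27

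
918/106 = 8 + 35/53 = 8.66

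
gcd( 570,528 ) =6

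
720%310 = 100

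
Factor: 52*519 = 2^2*3^1*13^1* 173^1 = 26988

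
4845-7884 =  - 3039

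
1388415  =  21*66115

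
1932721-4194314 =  - 2261593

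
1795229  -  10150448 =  - 8355219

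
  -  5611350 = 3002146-8613496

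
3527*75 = 264525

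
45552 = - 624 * ( - 73 ) 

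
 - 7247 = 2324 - 9571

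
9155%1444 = 491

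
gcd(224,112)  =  112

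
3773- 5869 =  -2096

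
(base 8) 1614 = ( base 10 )908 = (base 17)327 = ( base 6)4112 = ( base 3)1020122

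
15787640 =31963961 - 16176321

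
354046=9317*38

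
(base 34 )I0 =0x264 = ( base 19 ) 1d4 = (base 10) 612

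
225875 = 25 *9035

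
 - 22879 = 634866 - 657745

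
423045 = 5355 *79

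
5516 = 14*394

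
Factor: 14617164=2^2 * 3^1*479^1*2543^1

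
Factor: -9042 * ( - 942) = 2^2*3^2*11^1*137^1*157^1 = 8517564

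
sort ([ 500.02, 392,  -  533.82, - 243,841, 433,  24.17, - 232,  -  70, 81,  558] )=[  -  533.82, - 243, - 232,-70,  24.17,81,392,433,  500.02, 558,841]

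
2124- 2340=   -  216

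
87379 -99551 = -12172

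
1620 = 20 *81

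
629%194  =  47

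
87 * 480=41760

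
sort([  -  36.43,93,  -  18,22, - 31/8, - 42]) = [ - 42, - 36.43, - 18, - 31/8,  22, 93] 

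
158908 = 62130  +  96778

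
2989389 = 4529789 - 1540400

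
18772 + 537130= 555902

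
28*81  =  2268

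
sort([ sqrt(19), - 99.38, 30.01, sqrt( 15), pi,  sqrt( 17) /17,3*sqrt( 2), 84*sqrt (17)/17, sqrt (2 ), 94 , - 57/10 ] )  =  [ - 99.38, - 57/10,  sqrt (17 )/17, sqrt(2 ), pi, sqrt( 15) , 3*sqrt( 2),sqrt (19 ), 84*sqrt( 17)/17, 30.01,94 ]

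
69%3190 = 69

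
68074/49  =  68074/49 = 1389.27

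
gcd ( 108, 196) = 4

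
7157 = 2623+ 4534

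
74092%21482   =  9646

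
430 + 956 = 1386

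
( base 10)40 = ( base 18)24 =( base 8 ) 50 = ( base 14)2c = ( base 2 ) 101000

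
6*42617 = 255702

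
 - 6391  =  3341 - 9732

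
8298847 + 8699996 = 16998843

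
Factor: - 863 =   -  863^1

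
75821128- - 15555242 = 91376370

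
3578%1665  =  248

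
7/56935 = 7/56935 = 0.00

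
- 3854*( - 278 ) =1071412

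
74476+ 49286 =123762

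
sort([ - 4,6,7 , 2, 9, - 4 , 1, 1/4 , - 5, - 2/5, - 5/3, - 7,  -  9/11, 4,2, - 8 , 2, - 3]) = [ - 8, - 7, - 5, - 4, - 4 , - 3, - 5/3, - 9/11, - 2/5,1/4,1, 2, 2,2 , 4, 6,7, 9 ] 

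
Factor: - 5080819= - 113^1*44963^1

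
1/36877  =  1/36877   =  0.00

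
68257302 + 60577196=128834498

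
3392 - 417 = 2975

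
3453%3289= 164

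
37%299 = 37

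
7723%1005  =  688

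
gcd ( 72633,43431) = 93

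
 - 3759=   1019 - 4778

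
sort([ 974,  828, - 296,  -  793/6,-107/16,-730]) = [ - 730, - 296, - 793/6, - 107/16,828 , 974 ] 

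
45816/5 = 9163 + 1/5 = 9163.20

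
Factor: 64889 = 11^1*17^1*347^1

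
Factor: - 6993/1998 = - 7/2  =  - 2^( - 1 )*7^1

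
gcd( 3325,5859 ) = 7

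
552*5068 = 2797536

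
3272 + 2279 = 5551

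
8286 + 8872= 17158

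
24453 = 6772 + 17681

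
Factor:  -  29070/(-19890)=13^( - 1)*19^1 = 19/13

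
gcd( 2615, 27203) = 1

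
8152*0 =0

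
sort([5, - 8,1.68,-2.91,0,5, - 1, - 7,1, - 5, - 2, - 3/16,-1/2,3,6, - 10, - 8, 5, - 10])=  [  -  10 , - 10, - 8, - 8, - 7, - 5, - 2.91, - 2, - 1, - 1/2,-3/16,0,1, 1.68 , 3,5,5 , 5, 6 ] 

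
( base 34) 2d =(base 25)36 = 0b1010001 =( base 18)49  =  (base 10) 81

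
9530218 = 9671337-141119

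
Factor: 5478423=3^1*1826141^1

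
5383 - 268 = 5115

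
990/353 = 2 + 284/353 = 2.80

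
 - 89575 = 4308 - 93883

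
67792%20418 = 6538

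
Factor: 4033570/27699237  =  2^1*3^( - 2)*5^1*251^1*1607^1*3077693^(-1) 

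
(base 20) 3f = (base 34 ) 27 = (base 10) 75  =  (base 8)113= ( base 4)1023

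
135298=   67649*2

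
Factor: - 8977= -47^1*191^1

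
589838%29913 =21491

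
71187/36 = 23729/12 = 1977.42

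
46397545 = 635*73067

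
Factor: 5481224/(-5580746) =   -  2^2*7^1 * 103^( - 1 ) * 27091^( - 1 ) * 97879^1 = - 2740612/2790373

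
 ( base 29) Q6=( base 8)1370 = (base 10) 760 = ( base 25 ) 15a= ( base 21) 1f4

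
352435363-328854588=23580775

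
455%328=127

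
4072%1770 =532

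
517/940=11/20 =0.55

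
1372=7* 196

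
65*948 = 61620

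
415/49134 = 415/49134 =0.01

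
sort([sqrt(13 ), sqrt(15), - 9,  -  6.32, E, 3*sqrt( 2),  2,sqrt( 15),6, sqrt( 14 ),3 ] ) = [ - 9, - 6.32, 2,E,3, sqrt( 13),  sqrt( 14), sqrt(15), sqrt( 15 ),3*sqrt(2), 6 ]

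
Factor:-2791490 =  - 2^1*5^1*13^1*109^1*197^1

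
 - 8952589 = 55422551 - 64375140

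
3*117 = 351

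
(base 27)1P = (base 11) 48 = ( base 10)52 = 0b110100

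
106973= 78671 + 28302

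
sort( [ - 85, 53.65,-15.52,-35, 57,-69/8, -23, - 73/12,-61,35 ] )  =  [ - 85, - 61, - 35, - 23, - 15.52, - 69/8,-73/12, 35,53.65, 57]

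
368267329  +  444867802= 813135131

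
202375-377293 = -174918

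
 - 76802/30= - 38401/15=   - 2560.07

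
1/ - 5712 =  -1/5712 = - 0.00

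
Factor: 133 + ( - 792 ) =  -659  =  -659^1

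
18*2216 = 39888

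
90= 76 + 14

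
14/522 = 7/261 =0.03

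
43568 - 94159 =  - 50591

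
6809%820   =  249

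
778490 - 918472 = - 139982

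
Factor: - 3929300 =-2^2 * 5^2 * 39293^1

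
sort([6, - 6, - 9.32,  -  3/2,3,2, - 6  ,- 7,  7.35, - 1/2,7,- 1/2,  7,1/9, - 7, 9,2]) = [  -  9.32, - 7, - 7, - 6, - 6, - 3/2,- 1/2,-1/2,  1/9,2, 2, 3,6, 7, 7,7.35,9 ]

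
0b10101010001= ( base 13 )809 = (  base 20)381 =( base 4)111101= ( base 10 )1361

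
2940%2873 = 67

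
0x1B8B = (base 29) 8B4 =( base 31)7ae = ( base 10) 7051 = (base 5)211201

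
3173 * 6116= 19406068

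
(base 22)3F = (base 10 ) 81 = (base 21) 3I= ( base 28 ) 2p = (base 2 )1010001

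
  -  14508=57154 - 71662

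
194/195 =194/195 = 0.99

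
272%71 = 59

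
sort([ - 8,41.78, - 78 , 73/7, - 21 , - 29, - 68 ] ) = [ - 78, - 68,- 29,-21, - 8, 73/7, 41.78 ] 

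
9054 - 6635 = 2419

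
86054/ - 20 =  - 43027/10 = - 4302.70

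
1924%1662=262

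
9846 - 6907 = 2939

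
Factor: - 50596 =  - 2^2*7^1*13^1*139^1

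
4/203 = 4/203=   0.02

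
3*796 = 2388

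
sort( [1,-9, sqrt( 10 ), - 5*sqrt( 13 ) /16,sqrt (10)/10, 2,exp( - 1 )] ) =[ - 9, - 5 *sqrt( 13 ) /16,sqrt(10) /10, exp( - 1),1 , 2, sqrt( 10) ]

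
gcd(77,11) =11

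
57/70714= 57/70714  =  0.00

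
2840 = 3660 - 820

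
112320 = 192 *585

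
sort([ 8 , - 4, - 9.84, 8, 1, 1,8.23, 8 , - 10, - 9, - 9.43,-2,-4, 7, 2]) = [  -  10, - 9.84,-9.43,-9, - 4,-4, - 2,1, 1, 2 , 7, 8,8,8, 8.23]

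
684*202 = 138168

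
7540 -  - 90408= 97948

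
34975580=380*92041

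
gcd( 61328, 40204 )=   4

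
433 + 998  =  1431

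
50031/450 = 111 + 9/50 = 111.18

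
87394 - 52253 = 35141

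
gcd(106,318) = 106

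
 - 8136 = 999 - 9135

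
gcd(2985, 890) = 5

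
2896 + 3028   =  5924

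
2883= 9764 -6881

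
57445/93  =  617 + 64/93 = 617.69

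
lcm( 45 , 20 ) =180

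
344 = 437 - 93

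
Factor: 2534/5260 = 1267/2630 = 2^( - 1)*5^( - 1)*7^1*181^1 * 263^( - 1)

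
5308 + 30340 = 35648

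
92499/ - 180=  -30833/60 = -513.88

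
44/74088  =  11/18522 = 0.00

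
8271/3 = 2757 = 2757.00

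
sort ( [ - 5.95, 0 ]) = [ - 5.95 , 0 ] 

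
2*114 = 228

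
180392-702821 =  - 522429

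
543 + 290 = 833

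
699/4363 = 699/4363 = 0.16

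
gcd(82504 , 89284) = 4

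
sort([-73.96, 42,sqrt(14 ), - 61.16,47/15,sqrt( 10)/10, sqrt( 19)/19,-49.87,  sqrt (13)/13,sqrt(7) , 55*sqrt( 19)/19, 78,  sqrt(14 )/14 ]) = [-73.96,-61.16 ,-49.87, sqrt(19)/19,sqrt( 14)/14,  sqrt(13 )/13,  sqrt(10)/10, sqrt(7 ),  47/15,sqrt ( 14), 55*sqrt( 19)/19, 42 , 78]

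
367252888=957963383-590710495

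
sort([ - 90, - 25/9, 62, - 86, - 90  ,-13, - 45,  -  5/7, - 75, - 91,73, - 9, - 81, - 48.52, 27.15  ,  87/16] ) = [ - 91,-90 , - 90, - 86, - 81, - 75, - 48.52, - 45,-13, - 9, - 25/9, - 5/7,87/16,27.15,62,73]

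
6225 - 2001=4224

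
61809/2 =30904+1/2 = 30904.50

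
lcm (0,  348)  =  0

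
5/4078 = 5/4078  =  0.00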